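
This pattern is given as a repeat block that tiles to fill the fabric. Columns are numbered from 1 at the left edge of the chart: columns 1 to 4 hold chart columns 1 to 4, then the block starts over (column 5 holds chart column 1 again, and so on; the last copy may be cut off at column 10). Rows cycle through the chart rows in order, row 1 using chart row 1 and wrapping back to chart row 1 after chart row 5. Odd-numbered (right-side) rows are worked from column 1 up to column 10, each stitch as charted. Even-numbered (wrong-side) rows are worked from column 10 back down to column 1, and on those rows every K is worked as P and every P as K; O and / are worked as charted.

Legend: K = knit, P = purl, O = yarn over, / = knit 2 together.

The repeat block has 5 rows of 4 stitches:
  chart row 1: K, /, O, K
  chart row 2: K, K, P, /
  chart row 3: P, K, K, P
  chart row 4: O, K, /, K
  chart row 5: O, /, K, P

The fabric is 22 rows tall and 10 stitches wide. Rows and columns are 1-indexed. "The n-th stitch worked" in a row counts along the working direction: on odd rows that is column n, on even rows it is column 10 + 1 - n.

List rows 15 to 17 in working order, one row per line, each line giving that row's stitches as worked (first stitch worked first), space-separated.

Row 15: chart row 5, RS - tile across columns 1-10 and work as-is.
Row 16: chart row 1, WS - tiled (columns 1-10): K / O K K / O K K /; work from column 10 back to 1 with K<->P swapped.
Row 17: chart row 2, RS - tile across columns 1-10 and work as-is.

Result:
O / K P O / K P O /
/ P P O / P P O / P
K K P / K K P / K K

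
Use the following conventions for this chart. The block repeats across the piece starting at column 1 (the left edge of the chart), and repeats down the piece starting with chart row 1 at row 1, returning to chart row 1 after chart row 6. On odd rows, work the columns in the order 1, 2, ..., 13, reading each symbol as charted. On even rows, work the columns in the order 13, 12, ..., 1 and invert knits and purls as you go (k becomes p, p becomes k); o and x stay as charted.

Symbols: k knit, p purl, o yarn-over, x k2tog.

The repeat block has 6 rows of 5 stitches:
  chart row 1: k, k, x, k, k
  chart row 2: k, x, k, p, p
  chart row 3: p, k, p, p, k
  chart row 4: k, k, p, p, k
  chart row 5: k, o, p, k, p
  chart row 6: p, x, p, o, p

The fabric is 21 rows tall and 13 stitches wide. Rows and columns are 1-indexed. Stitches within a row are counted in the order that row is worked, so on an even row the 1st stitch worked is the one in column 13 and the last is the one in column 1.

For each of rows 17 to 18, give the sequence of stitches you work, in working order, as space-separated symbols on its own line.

Row 17: chart row 5, RS - tile across columns 1-13 and work as-is.
Row 18: chart row 6, WS - tiled (columns 1-13): p x p o p p x p o p p x p; work from column 13 back to 1 with k<->p swapped.

Rows as worked:
k o p k p k o p k p k o p
k x k k o k x k k o k x k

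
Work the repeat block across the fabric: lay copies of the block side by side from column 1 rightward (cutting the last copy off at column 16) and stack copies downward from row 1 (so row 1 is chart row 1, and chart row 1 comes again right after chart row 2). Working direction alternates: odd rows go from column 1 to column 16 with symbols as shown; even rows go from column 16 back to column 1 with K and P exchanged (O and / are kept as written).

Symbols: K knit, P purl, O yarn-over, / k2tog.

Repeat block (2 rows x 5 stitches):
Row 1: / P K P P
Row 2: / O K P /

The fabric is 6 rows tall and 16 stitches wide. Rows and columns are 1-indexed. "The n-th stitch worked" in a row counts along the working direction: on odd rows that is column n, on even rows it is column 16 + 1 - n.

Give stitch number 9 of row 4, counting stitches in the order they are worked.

Row 4: (4-1) mod 2 = 1, so use chart row 2. Even row -> WS.
Chart row 2 tiled across columns 1-16: / O K P / / O K P / / O K P / /
WS row: flip the tiled sequence (start at column 16) and apply K<->P; O and / stay.
Row 4 as worked: / / K P O / / K P O / / K P O /
The 9th stitch worked is P.

Result:
P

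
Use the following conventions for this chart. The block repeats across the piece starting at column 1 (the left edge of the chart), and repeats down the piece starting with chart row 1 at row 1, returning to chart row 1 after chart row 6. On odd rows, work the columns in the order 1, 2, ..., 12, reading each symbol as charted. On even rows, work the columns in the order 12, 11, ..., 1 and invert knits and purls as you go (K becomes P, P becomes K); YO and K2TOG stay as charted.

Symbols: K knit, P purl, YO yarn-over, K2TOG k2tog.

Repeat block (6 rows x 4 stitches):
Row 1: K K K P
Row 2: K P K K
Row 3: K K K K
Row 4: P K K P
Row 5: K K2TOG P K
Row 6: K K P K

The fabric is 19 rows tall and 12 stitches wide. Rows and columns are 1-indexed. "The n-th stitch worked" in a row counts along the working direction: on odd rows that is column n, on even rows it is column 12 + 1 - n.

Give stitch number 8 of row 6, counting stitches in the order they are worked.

For row 6: chart row = ((6-1) mod 6) + 1 = 6; this is a WS (even) row.
Chart row 6 tiled across columns 1-12: K K P K K K P K K K P K
Wrong side: read the tiled row from column 12 down to 1 and exchange K with P (leave YO, K2TOG).
Row 6 as worked: P K P P P K P P P K P P
Counting 8 along the worked row gives P.

Stitch:
P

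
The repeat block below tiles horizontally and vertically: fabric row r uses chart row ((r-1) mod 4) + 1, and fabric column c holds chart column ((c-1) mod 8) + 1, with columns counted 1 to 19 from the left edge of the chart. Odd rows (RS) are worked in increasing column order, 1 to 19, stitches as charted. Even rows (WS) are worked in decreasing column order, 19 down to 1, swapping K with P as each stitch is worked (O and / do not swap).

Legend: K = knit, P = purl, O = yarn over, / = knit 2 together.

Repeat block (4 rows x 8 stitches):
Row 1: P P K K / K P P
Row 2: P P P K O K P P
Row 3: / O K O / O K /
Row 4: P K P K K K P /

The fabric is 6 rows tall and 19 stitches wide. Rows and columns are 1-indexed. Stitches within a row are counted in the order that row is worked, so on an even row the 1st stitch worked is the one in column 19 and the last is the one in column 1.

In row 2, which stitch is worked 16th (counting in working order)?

Result:
P

Derivation:
Row 2 uses chart row ((2-1) mod 4)+1 = 2. Row 2 is even, so WS.
Chart row 2 tiled across columns 1-19: P P P K O K P P P P P K O K P P P P P
WS: work from column 19 back to column 1 (reverse the tiled row), swapping K<->P (O and / unchanged).
Row 2 as worked: K K K K K P O P K K K K K P O P K K K
The 16th stitch worked is P.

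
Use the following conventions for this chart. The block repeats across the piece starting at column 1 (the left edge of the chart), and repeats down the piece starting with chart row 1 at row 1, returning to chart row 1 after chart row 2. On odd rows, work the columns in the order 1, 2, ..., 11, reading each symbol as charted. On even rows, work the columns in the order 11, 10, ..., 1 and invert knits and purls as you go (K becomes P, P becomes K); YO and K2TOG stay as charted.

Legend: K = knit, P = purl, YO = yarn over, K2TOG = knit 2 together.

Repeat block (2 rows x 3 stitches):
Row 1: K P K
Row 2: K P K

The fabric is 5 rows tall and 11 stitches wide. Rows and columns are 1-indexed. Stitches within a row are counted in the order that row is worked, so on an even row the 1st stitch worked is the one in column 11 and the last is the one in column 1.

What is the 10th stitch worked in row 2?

For row 2: chart row = ((2-1) mod 2) + 1 = 2; this is a WS (even) row.
Chart row 2 tiled across columns 1-11: K P K K P K K P K K P
Wrong side: read the tiled row from column 11 down to 1 and exchange K with P (leave YO, K2TOG).
Row 2 as worked: K P P K P P K P P K P
Stitch 10 in working order -> K

== STITCH ==
K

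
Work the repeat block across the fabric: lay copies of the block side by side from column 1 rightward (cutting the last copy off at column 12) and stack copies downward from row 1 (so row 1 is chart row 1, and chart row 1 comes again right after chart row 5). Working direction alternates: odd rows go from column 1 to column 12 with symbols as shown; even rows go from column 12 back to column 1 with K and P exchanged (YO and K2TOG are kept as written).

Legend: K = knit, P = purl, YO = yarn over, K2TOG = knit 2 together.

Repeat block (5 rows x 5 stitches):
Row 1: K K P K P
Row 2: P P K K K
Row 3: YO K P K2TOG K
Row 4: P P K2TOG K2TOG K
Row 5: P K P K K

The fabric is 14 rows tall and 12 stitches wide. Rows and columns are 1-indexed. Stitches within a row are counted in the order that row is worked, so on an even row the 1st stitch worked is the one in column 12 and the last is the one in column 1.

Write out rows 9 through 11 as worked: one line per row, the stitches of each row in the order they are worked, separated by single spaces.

Result:
P P K2TOG K2TOG K P P K2TOG K2TOG K P P
P K P P K P K P P K P K
K K P K P K K P K P K K

Derivation:
Row 9: chart row 4, RS - tile across columns 1-12 and work as-is.
Row 10: chart row 5, WS - tiled (columns 1-12): P K P K K P K P K K P K; work from column 12 back to 1 with K<->P swapped.
Row 11: chart row 1, RS - tile across columns 1-12 and work as-is.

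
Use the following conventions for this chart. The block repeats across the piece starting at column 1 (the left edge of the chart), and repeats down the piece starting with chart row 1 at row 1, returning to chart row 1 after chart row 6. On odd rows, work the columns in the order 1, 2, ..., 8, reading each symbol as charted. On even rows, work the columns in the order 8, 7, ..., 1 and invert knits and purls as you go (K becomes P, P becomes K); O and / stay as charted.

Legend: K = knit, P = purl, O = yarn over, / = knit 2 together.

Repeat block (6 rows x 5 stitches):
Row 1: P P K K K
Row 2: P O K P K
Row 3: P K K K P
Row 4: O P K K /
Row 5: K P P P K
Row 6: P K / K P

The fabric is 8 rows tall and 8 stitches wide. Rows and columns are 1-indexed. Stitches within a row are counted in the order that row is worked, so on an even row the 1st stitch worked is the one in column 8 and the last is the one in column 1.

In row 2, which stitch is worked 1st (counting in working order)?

Stitch:
P

Derivation:
Row 2 uses chart row ((2-1) mod 6)+1 = 2. Row 2 is even, so WS.
Chart row 2 tiled across columns 1-8: P O K P K P O K
Wrong side: read the tiled row from column 8 down to 1 and exchange K with P (leave O, /).
Row 2 as worked: P O K P K P O K
The 1st stitch worked is P.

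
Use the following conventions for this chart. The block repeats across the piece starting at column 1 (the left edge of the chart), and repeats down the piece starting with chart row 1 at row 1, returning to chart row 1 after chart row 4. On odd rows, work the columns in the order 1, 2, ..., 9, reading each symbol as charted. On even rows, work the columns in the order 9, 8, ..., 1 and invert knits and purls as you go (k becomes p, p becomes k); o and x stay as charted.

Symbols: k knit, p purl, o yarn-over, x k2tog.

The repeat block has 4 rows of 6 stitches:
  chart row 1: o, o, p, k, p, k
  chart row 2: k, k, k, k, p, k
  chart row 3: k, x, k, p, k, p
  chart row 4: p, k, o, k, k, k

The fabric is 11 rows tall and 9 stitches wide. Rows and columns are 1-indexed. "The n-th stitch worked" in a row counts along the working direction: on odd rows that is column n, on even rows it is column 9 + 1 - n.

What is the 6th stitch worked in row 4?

Result:
p

Derivation:
For row 4: chart row = ((4-1) mod 4) + 1 = 4; this is a WS (even) row.
Chart row 4 tiled across columns 1-9: p k o k k k p k o
Wrong side: read the tiled row from column 9 down to 1 and exchange k with p (leave o, x).
Row 4 as worked: o p k p p p o p k
Counting 6 along the worked row gives p.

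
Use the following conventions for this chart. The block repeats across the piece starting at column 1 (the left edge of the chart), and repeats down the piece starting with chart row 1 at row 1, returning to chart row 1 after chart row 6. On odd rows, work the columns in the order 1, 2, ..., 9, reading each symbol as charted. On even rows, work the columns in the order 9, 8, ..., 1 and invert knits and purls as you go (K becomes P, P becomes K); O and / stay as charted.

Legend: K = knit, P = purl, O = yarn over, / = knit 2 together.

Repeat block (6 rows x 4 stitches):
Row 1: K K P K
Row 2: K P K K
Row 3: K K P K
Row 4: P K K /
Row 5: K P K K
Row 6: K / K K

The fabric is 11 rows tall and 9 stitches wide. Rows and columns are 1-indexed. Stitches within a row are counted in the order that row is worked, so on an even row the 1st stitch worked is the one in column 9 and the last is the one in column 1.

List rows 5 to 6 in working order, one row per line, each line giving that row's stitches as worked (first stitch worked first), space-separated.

Rows as worked:
K P K K K P K K K
P P P / P P P / P

Derivation:
Row 5: chart row 5, RS - tile across columns 1-9 and work as-is.
Row 6: chart row 6, WS - tiled (columns 1-9): K / K K K / K K K; work from column 9 back to 1 with K<->P swapped.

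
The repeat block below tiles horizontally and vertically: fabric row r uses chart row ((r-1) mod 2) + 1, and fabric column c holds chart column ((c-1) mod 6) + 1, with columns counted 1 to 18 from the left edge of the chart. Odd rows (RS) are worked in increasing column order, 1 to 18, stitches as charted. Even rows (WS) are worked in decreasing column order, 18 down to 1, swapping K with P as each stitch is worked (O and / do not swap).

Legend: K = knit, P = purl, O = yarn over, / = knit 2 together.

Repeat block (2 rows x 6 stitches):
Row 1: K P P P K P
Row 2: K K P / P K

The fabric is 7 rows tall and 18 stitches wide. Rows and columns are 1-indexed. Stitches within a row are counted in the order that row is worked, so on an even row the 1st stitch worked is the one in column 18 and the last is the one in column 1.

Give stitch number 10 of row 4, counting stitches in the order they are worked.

Row 4: (4-1) mod 2 = 1, so use chart row 2. Even row -> WS.
Chart row 2 tiled across columns 1-18: K K P / P K K K P / P K K K P / P K
Wrong side: read the tiled row from column 18 down to 1 and exchange K with P (leave O, /).
Row 4 as worked: P K / K P P P K / K P P P K / K P P
Stitch 10 in working order -> K

Result:
K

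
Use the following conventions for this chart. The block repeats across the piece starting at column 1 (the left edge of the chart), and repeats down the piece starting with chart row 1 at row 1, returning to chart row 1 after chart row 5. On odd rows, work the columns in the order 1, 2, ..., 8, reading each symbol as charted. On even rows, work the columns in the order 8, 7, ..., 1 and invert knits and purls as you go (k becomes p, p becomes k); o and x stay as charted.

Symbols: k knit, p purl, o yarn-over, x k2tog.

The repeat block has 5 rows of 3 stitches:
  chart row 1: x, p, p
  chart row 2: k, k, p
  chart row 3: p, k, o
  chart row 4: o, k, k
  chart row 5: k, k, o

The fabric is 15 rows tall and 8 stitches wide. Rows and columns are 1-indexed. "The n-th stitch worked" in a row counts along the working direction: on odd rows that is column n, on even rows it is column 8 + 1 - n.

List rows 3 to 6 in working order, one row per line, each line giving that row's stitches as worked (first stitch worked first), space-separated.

== ROWS AS WORKED ==
p k o p k o p k
p o p p o p p o
k k o k k o k k
k x k k x k k x

Derivation:
Row 3: chart row 3, RS - tile across columns 1-8 and work as-is.
Row 4: chart row 4, WS - tiled (columns 1-8): o k k o k k o k; work from column 8 back to 1 with k<->p swapped.
Row 5: chart row 5, RS - tile across columns 1-8 and work as-is.
Row 6: chart row 1, WS - tiled (columns 1-8): x p p x p p x p; work from column 8 back to 1 with k<->p swapped.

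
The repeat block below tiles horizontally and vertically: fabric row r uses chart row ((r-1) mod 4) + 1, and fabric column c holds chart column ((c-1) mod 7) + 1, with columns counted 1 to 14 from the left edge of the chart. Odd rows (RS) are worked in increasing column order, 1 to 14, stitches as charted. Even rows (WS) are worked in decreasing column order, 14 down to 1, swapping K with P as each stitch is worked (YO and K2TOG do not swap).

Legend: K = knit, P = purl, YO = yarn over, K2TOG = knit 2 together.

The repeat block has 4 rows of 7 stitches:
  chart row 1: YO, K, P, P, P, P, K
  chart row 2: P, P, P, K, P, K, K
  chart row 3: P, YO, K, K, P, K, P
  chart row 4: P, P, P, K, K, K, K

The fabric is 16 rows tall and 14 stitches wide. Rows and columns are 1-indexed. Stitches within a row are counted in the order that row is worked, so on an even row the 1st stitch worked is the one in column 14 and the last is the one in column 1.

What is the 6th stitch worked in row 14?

Row 14: (14-1) mod 4 = 1, so use chart row 2. Even row -> WS.
Chart row 2 tiled across columns 1-14: P P P K P K K P P P K P K K
Wrong side: read the tiled row from column 14 down to 1 and exchange K with P (leave YO, K2TOG).
Row 14 as worked: P P K P K K K P P K P K K K
Counting 6 along the worked row gives K.

Result:
K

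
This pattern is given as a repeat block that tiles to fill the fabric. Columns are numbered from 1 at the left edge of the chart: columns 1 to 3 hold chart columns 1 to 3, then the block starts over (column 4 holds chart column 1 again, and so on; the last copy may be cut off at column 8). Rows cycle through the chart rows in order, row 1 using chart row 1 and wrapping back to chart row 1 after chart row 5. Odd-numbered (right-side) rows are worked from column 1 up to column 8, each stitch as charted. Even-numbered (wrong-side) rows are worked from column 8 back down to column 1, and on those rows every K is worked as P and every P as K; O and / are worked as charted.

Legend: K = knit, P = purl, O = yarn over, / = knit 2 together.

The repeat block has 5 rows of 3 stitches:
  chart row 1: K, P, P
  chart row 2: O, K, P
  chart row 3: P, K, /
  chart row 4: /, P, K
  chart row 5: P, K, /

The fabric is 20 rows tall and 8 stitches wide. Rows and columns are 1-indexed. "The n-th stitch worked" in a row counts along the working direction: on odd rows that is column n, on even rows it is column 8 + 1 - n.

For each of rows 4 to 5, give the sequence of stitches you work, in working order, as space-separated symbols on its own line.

Row 4: chart row 4, WS - tiled (columns 1-8): / P K / P K / P; work from column 8 back to 1 with K<->P swapped.
Row 5: chart row 5, RS - tile across columns 1-8 and work as-is.

Rows as worked:
K / P K / P K /
P K / P K / P K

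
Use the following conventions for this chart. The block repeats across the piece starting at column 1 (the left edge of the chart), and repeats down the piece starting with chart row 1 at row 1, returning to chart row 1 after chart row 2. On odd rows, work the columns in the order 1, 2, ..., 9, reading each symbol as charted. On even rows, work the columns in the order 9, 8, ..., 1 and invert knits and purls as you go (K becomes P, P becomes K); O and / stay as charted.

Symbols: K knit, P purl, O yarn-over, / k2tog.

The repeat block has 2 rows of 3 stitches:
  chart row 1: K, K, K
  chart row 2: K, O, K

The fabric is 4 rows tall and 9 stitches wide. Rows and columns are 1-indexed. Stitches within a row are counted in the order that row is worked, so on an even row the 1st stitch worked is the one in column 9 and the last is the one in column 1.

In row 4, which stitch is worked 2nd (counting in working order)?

== STITCH ==
O

Derivation:
Row 4 uses chart row ((4-1) mod 2)+1 = 2. Row 4 is even, so WS.
Chart row 2 tiled across columns 1-9: K O K K O K K O K
Wrong side: read the tiled row from column 9 down to 1 and exchange K with P (leave O, /).
Row 4 as worked: P O P P O P P O P
The 2nd stitch worked is O.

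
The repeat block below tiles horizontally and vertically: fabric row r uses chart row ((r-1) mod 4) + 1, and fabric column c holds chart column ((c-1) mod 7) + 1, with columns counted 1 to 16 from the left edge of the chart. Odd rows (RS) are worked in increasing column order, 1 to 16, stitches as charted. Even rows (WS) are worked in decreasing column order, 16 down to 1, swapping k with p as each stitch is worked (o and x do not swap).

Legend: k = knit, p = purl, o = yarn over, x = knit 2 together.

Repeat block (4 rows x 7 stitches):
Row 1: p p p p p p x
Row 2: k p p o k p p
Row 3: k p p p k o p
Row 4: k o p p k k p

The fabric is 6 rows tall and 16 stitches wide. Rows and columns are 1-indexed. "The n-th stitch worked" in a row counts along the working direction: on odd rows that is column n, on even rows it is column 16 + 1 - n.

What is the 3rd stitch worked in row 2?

Row 2: (2-1) mod 4 = 1, so use chart row 2. Even row -> WS.
Chart row 2 tiled across columns 1-16: k p p o k p p k p p o k p p k p
WS row: flip the tiled sequence (start at column 16) and apply k<->p; o and x stay.
Row 2 as worked: k p k k p o k k p k k p o k k p
Stitch 3 in working order -> k

Result:
k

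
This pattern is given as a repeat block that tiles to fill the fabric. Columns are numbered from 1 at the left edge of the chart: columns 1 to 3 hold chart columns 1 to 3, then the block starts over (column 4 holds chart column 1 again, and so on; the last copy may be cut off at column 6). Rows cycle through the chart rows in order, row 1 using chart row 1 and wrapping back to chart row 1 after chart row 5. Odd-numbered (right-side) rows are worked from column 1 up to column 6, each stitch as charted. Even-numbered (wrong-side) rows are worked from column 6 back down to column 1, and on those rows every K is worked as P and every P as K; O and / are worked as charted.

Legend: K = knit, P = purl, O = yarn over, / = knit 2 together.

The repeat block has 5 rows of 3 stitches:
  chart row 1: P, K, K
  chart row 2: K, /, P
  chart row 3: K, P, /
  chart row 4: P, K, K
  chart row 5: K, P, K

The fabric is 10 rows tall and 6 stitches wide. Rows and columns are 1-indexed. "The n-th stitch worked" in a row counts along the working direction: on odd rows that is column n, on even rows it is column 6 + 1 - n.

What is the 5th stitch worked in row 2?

Row 2: (2-1) mod 5 = 1, so use chart row 2. Even row -> WS.
Chart row 2 tiled across columns 1-6: K / P K / P
WS: work from column 6 back to column 1 (reverse the tiled row), swapping K<->P (O and / unchanged).
Row 2 as worked: K / P K / P
Counting 5 along the worked row gives /.

Stitch:
/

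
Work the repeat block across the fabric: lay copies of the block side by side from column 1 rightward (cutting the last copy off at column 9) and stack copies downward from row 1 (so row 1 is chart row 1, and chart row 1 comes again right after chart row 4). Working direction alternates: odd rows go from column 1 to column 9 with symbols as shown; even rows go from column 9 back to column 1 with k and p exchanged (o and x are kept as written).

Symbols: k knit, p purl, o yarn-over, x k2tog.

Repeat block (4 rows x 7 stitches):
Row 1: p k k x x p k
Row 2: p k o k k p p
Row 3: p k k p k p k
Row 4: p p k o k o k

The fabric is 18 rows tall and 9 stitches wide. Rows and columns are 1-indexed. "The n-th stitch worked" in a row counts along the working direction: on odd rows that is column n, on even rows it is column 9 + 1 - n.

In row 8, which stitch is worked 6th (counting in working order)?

For row 8: chart row = ((8-1) mod 4) + 1 = 4; this is a WS (even) row.
Chart row 4 tiled across columns 1-9: p p k o k o k p p
WS: work from column 9 back to column 1 (reverse the tiled row), swapping k<->p (o and x unchanged).
Row 8 as worked: k k p o p o p k k
The 6th stitch worked is o.

Stitch:
o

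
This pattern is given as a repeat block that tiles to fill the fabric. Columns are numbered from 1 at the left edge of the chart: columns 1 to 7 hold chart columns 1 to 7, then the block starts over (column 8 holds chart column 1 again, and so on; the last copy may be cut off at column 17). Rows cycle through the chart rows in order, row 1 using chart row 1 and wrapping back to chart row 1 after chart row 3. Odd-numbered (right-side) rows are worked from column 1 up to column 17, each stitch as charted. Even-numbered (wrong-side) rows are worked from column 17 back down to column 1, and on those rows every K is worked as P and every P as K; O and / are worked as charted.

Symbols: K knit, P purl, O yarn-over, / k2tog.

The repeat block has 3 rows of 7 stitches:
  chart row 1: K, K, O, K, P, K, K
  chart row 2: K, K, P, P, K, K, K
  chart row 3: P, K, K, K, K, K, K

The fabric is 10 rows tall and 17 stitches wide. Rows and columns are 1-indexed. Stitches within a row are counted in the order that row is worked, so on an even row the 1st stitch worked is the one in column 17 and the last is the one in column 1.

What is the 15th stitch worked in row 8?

For row 8: chart row = ((8-1) mod 3) + 1 = 2; this is a WS (even) row.
Chart row 2 tiled across columns 1-17: K K P P K K K K K P P K K K K K P
WS row: flip the tiled sequence (start at column 17) and apply K<->P; O and / stay.
Row 8 as worked: K P P P P P K K P P P P P K K P P
The 15th stitch worked is K.

Result:
K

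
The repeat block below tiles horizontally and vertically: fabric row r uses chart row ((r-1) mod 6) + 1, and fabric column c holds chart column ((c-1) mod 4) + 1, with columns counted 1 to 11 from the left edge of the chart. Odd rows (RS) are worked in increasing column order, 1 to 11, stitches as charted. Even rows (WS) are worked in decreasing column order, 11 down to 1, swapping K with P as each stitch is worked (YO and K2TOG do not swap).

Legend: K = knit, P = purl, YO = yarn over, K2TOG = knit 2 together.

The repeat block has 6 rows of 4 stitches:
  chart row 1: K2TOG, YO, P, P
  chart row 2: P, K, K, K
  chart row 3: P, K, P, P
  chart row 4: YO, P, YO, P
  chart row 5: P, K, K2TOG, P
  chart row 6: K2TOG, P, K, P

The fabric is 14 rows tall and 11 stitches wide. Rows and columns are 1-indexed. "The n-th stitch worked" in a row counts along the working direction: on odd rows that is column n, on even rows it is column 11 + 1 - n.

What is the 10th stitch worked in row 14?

== STITCH ==
P

Derivation:
Row 14 uses chart row ((14-1) mod 6)+1 = 2. Row 14 is even, so WS.
Chart row 2 tiled across columns 1-11: P K K K P K K K P K K
Wrong side: read the tiled row from column 11 down to 1 and exchange K with P (leave YO, K2TOG).
Row 14 as worked: P P K P P P K P P P K
Counting 10 along the worked row gives P.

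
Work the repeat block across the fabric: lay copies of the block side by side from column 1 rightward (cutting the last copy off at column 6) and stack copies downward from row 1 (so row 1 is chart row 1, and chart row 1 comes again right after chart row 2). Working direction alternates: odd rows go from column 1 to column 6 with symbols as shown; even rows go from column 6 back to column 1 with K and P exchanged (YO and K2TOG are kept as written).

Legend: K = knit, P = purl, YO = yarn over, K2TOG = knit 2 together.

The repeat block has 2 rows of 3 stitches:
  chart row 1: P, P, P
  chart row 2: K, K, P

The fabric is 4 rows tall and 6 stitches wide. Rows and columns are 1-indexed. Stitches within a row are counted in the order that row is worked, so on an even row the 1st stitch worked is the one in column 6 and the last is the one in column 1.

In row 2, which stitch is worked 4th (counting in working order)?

Result:
K

Derivation:
For row 2: chart row = ((2-1) mod 2) + 1 = 2; this is a WS (even) row.
Chart row 2 tiled across columns 1-6: K K P K K P
Wrong side: read the tiled row from column 6 down to 1 and exchange K with P (leave YO, K2TOG).
Row 2 as worked: K P P K P P
The 4th stitch worked is K.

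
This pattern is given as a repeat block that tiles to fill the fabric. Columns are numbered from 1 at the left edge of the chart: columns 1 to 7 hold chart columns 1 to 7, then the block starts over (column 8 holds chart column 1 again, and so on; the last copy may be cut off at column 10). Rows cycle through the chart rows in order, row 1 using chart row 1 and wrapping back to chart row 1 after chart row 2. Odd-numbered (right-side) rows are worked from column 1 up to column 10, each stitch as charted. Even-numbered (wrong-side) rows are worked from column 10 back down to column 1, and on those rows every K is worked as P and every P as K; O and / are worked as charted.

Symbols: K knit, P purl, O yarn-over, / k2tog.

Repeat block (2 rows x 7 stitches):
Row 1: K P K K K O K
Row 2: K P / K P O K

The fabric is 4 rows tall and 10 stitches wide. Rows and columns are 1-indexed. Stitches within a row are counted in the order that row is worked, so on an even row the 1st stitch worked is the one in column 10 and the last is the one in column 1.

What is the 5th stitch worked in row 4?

Row 4 uses chart row ((4-1) mod 2)+1 = 2. Row 4 is even, so WS.
Chart row 2 tiled across columns 1-10: K P / K P O K K P /
WS row: flip the tiled sequence (start at column 10) and apply K<->P; O and / stay.
Row 4 as worked: / K P P O K P / K P
Stitch 5 in working order -> O

== STITCH ==
O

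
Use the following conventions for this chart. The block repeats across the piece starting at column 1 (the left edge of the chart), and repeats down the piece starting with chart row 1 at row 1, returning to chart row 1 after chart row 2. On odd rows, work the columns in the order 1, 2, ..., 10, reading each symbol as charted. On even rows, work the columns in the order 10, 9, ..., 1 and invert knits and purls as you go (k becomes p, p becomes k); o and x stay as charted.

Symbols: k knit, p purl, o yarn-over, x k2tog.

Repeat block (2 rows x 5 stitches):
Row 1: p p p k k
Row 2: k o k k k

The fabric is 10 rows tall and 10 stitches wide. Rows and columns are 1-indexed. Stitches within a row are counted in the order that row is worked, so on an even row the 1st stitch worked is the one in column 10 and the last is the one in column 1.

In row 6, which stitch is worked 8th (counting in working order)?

Stitch:
p

Derivation:
For row 6: chart row = ((6-1) mod 2) + 1 = 2; this is a WS (even) row.
Chart row 2 tiled across columns 1-10: k o k k k k o k k k
Wrong side: read the tiled row from column 10 down to 1 and exchange k with p (leave o, x).
Row 6 as worked: p p p o p p p p o p
Stitch 8 in working order -> p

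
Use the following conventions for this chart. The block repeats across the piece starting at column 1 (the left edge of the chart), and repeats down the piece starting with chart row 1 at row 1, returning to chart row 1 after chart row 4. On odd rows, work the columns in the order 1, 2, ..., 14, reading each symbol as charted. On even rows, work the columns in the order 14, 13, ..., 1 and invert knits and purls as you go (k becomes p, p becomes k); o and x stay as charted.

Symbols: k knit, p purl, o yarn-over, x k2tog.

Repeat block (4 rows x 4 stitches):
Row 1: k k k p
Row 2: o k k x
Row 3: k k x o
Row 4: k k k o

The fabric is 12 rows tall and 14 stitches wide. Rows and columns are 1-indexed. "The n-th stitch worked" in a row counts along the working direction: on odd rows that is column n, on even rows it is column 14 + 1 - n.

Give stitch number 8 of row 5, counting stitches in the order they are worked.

Stitch:
p

Derivation:
Row 5 uses chart row ((5-1) mod 4)+1 = 1. Row 5 is odd, so RS.
Chart row 1 tiled across columns 1-14: k k k p k k k p k k k p k k
Right side: take the tiled row as-is (worked left to right from column 1).
The 8th stitch worked is p.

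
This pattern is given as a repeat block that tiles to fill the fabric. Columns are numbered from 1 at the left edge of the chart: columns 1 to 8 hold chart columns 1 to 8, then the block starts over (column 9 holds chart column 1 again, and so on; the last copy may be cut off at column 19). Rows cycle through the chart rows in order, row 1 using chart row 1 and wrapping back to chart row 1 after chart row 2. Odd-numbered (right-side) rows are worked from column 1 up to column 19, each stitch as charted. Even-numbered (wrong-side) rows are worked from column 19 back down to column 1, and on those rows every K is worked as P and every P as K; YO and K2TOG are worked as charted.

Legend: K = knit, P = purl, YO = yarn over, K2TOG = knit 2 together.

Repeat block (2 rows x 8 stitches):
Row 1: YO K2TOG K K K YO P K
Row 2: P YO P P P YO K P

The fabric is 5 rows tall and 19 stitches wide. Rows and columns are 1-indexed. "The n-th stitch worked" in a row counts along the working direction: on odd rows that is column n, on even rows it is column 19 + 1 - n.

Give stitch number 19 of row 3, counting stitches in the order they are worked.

Row 3: (3-1) mod 2 = 0, so use chart row 1. Odd row -> RS.
Chart row 1 tiled across columns 1-19: YO K2TOG K K K YO P K YO K2TOG K K K YO P K YO K2TOG K
RS row: no reversal, no swap; stitch n worked = column n.
Counting 19 along the worked row gives K.

== STITCH ==
K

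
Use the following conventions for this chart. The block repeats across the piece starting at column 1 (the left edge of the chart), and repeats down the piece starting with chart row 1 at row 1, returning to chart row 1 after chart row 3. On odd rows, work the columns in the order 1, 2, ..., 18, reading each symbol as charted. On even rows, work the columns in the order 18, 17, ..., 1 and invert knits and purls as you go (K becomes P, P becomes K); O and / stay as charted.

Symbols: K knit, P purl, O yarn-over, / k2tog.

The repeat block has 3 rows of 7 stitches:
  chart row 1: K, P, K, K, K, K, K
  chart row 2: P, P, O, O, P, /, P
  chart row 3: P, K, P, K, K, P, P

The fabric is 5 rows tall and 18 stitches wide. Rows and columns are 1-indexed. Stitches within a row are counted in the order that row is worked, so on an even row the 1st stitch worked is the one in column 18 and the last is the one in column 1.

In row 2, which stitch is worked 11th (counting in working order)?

Row 2 uses chart row ((2-1) mod 3)+1 = 2. Row 2 is even, so WS.
Chart row 2 tiled across columns 1-18: P P O O P / P P P O O P / P P P O O
Wrong side: read the tiled row from column 18 down to 1 and exchange K with P (leave O, /).
Row 2 as worked: O O K K K / K O O K K K / K O O K K
Counting 11 along the worked row gives K.

Stitch:
K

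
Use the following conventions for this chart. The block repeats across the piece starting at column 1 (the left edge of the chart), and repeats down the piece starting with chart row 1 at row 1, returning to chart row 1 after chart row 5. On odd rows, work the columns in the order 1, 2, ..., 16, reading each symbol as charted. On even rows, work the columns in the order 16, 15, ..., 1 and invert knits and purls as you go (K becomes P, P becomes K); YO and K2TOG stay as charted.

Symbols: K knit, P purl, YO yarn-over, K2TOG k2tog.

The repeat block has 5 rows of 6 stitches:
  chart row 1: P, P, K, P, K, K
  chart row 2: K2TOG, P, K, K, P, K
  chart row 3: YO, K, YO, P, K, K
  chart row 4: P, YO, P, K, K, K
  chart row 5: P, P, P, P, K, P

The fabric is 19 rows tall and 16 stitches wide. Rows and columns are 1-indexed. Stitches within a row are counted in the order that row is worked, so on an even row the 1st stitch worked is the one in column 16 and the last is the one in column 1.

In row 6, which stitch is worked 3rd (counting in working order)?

Stitch:
K

Derivation:
For row 6: chart row = ((6-1) mod 5) + 1 = 1; this is a WS (even) row.
Chart row 1 tiled across columns 1-16: P P K P K K P P K P K K P P K P
WS: work from column 16 back to column 1 (reverse the tiled row), swapping K<->P (YO and K2TOG unchanged).
Row 6 as worked: K P K K P P K P K K P P K P K K
Counting 3 along the worked row gives K.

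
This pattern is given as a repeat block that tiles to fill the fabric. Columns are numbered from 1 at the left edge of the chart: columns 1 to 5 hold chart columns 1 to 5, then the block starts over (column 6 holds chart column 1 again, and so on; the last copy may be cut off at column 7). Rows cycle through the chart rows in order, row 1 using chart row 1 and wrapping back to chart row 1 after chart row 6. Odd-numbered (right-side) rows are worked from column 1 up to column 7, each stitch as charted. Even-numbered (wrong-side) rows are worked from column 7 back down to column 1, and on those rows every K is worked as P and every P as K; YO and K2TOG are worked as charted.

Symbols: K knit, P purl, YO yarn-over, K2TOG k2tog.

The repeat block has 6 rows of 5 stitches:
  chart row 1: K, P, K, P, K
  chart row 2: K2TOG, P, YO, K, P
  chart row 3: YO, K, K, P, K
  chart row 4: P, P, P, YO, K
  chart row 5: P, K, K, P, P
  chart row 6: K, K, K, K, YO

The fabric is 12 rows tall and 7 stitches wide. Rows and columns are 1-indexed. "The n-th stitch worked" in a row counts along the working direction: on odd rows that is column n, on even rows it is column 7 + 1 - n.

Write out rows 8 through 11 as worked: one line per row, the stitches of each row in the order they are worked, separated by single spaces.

Row 8: chart row 2, WS - tiled (columns 1-7): K2TOG P YO K P K2TOG P; work from column 7 back to 1 with K<->P swapped.
Row 9: chart row 3, RS - tile across columns 1-7 and work as-is.
Row 10: chart row 4, WS - tiled (columns 1-7): P P P YO K P P; work from column 7 back to 1 with K<->P swapped.
Row 11: chart row 5, RS - tile across columns 1-7 and work as-is.

Result:
K K2TOG K P YO K K2TOG
YO K K P K YO K
K K P YO K K K
P K K P P P K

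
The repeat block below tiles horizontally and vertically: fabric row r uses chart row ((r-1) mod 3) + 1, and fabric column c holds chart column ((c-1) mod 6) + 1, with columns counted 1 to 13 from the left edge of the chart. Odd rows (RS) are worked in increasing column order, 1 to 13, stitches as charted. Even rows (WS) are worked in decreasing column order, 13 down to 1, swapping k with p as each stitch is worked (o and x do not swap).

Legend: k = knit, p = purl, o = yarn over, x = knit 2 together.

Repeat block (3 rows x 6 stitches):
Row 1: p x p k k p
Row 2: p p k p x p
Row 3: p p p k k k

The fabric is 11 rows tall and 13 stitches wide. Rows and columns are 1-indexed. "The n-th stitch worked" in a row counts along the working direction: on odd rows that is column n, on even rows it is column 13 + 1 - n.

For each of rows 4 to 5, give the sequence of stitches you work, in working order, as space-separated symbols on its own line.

Row 4: chart row 1, WS - tiled (columns 1-13): p x p k k p p x p k k p p; work from column 13 back to 1 with k<->p swapped.
Row 5: chart row 2, RS - tile across columns 1-13 and work as-is.

== ROWS AS WORKED ==
k k p p k x k k p p k x k
p p k p x p p p k p x p p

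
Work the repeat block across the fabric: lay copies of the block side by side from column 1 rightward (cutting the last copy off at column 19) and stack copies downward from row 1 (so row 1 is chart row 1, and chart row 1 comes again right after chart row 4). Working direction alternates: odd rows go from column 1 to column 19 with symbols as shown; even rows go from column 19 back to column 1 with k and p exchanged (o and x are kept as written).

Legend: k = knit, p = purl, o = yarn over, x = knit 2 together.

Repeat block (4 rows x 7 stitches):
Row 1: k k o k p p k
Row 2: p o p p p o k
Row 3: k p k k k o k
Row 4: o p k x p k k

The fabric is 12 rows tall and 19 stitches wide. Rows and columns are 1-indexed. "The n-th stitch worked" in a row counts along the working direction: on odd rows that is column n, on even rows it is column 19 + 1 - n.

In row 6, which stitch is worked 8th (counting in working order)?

Stitch:
k

Derivation:
Row 6 uses chart row ((6-1) mod 4)+1 = 2. Row 6 is even, so WS.
Chart row 2 tiled across columns 1-19: p o p p p o k p o p p p o k p o p p p
Wrong side: read the tiled row from column 19 down to 1 and exchange k with p (leave o, x).
Row 6 as worked: k k k o k p o k k k o k p o k k k o k
Counting 8 along the worked row gives k.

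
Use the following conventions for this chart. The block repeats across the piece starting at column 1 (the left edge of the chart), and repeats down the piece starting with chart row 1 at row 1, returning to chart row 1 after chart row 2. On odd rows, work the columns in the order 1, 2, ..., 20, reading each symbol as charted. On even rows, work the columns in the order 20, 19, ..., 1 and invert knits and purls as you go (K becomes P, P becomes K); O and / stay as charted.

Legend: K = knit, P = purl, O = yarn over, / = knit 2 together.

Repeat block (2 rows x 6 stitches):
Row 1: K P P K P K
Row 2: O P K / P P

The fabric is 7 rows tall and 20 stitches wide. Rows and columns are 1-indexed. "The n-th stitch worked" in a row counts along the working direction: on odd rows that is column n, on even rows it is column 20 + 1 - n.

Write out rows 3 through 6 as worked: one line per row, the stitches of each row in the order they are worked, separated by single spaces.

Row 3: chart row 1, RS - tile across columns 1-20 and work as-is.
Row 4: chart row 2, WS - tiled (columns 1-20): O P K / P P O P K / P P O P K / P P O P; work from column 20 back to 1 with K<->P swapped.
Row 5: chart row 1, RS - tile across columns 1-20 and work as-is.
Row 6: chart row 2, WS - tiled (columns 1-20): O P K / P P O P K / P P O P K / P P O P; work from column 20 back to 1 with K<->P swapped.

== ROWS AS WORKED ==
K P P K P K K P P K P K K P P K P K K P
K O K K / P K O K K / P K O K K / P K O
K P P K P K K P P K P K K P P K P K K P
K O K K / P K O K K / P K O K K / P K O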